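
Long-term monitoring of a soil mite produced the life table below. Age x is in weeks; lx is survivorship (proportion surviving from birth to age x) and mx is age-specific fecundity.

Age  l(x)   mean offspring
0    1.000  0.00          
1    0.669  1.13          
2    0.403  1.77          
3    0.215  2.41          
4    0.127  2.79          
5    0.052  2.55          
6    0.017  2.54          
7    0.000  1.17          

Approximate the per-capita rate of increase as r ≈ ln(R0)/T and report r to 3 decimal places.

R0 = Σ lx·mx = 0 + 0.75597 + 0.71331 + 0.51815 + 0.35433 + 0.1326 + 0.04318 + 0 = 2.51754
Σ x·lx·mx = 6.07644; T = 6.07644/2.51754 = 2.41364…
r ≈ ln(R0)/T = ln(2.51754)/2.41364… = 0.38253… → 0.383

0.383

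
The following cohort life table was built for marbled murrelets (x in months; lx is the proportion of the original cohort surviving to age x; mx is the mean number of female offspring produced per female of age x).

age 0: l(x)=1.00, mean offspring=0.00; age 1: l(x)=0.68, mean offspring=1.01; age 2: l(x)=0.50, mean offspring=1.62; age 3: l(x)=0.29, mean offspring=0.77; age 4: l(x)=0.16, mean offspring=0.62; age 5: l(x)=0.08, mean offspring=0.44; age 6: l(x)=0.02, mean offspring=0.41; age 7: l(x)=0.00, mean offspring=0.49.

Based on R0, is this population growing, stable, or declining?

growing

R0 = Σ lx·mx = 0 + 0.6868 + 0.81 + 0.2233 + 0.0992 + 0.0352 + 0.0082 + 0 = 1.8627
R0 > 1, so the population is growing.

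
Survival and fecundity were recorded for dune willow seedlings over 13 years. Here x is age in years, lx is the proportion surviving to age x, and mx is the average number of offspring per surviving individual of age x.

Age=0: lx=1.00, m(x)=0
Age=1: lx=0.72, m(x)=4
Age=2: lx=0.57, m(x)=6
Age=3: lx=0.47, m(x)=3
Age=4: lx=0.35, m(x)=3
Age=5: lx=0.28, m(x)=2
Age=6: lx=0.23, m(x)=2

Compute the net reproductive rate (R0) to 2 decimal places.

9.78

lx·mx by age: 0, 2.88, 3.42, 1.41, 1.05, 0.56, 0.46
R0 = Σ lx·mx = 9.78 → 9.78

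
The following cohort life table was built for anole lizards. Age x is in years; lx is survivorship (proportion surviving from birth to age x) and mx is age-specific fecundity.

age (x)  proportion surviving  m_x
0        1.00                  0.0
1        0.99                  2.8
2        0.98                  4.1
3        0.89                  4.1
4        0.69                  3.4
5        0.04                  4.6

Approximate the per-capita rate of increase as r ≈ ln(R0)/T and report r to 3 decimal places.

1.037

R0 = Σ lx·mx = 0 + 2.772 + 4.018 + 3.649 + 2.346 + 0.184 = 12.969
Σ x·lx·mx = 32.059; T = 32.059/12.969 = 2.47197…
r ≈ ln(R0)/T = ln(12.969)/2.47197… = 1.03665… → 1.037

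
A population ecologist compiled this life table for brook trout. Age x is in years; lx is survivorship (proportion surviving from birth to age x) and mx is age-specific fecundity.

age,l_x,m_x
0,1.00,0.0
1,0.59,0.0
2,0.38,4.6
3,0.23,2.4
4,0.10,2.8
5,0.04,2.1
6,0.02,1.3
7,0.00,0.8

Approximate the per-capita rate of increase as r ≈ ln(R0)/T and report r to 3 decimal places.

0.389

R0 = Σ lx·mx = 0 + 0 + 1.748 + 0.552 + 0.28 + 0.084 + 0.026 + 0 = 2.69
Σ x·lx·mx = 6.848; T = 6.848/2.69 = 2.54572…
r ≈ ln(R0)/T = ln(2.69)/2.54572… = 0.38871… → 0.389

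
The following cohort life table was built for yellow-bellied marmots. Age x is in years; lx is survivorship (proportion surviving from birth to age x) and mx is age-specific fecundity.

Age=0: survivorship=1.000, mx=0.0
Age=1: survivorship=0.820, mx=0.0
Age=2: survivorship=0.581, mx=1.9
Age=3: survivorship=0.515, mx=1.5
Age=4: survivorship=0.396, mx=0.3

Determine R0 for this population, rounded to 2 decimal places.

2.00

lx·mx by age: 0, 0, 1.1039, 0.7725, 0.1188
R0 = Σ lx·mx = 1.9952 → 2.00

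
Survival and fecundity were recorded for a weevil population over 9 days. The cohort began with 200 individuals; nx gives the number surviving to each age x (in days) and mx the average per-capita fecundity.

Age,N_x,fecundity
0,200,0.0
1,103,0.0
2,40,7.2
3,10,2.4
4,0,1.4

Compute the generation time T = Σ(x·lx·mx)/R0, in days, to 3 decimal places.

2.077

lx = nx/n0 = nx/200: 1, 0.515, 0.2, 0.05, 0
lx·mx: 0, 0, 1.44, 0.12, 0 → R0 = 1.56
x·lx·mx: 0, 0, 2.88, 0.36, 0 → Σ = 3.24
T = 3.24 / 1.56 = 2.076923… → 2.077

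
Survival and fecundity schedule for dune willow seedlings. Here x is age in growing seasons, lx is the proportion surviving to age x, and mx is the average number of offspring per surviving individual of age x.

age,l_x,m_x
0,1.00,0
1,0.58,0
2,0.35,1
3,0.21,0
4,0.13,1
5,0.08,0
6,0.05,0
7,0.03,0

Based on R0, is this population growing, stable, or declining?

declining

R0 = Σ lx·mx = 0 + 0 + 0.35 + 0 + 0.13 + 0 + 0 + 0 = 0.48
R0 < 1, so the population is declining.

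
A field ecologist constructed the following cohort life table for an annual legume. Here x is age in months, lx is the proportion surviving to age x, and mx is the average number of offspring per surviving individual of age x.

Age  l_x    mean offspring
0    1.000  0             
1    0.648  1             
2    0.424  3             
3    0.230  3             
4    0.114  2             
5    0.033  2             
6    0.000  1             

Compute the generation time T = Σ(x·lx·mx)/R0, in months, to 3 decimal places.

lx·mx: 0, 0.648, 1.272, 0.69, 0.228, 0.066, 0 → R0 = 2.904
x·lx·mx: 0, 0.648, 2.544, 2.07, 0.912, 0.33, 0 → Σ = 6.504
T = 6.504 / 2.904 = 2.239669… → 2.240

2.240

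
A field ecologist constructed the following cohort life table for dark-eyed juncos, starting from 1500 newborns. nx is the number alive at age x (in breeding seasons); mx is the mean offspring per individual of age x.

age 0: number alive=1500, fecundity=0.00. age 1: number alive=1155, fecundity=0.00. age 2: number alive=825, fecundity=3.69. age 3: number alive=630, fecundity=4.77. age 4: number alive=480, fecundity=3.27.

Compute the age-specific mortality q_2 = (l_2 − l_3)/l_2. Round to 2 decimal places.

0.24

lx = nx/n0 = nx/1500: 1, 0.77, 0.55, 0.42, 0.32
q_2 = (l_2 − l_3) / l_2 = (0.55 − 0.42) / 0.55
     = 0.13 / 0.55 = 0.236364… → 0.24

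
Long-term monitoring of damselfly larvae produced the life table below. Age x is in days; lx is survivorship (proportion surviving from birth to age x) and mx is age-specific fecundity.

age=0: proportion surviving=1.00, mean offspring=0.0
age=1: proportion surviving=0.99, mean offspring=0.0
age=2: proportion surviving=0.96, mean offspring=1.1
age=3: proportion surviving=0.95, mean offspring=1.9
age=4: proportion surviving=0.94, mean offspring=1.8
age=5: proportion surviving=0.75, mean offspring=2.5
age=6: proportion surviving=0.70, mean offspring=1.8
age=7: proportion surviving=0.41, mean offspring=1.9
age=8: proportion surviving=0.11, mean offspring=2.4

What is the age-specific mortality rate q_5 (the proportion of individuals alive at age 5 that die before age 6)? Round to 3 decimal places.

q_5 = (l_5 − l_6) / l_5 = (0.75 − 0.7) / 0.75
     = 0.05 / 0.75 = 0.066667… → 0.067

0.067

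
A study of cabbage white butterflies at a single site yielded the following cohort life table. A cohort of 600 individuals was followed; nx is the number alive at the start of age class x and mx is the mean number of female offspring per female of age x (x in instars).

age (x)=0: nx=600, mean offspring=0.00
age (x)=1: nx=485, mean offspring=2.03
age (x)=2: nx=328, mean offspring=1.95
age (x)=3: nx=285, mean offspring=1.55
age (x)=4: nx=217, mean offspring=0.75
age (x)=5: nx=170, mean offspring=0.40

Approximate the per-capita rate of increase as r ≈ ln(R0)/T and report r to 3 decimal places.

lx = nx/n0 = nx/600: 1, 0.80833…, 0.54667…, 0.475, 0.36167…, 0.28333…
R0 = Σ lx·mx = 0 + 1.64092… + 1.066… + 0.73625 + 0.27125… + 0.11333… = 3.82775…
Σ x·lx·mx = 7.633333…; T = 7.633333…/3.82775… = 1.99421…
r ≈ ln(R0)/T = ln(3.82775…)/1.99421… = 0.67309… → 0.673

0.673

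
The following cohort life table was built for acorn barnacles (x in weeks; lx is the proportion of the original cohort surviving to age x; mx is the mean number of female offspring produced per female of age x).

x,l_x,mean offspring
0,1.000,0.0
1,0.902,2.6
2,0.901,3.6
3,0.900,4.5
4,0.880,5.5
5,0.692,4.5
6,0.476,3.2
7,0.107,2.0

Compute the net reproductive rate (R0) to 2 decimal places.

19.33

lx·mx by age: 0, 2.3452, 3.2436, 4.05, 4.84, 3.114, 1.5232, 0.214
R0 = Σ lx·mx = 19.33 → 19.33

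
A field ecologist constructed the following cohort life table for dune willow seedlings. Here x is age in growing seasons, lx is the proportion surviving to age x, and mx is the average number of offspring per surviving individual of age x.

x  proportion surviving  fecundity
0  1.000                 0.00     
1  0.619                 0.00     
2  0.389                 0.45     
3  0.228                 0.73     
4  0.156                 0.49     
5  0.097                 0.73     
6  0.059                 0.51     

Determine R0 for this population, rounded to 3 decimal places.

0.519

lx·mx by age: 0, 0, 0.17505, 0.16644, 0.07644, 0.07081, 0.03009
R0 = Σ lx·mx = 0.51883 → 0.519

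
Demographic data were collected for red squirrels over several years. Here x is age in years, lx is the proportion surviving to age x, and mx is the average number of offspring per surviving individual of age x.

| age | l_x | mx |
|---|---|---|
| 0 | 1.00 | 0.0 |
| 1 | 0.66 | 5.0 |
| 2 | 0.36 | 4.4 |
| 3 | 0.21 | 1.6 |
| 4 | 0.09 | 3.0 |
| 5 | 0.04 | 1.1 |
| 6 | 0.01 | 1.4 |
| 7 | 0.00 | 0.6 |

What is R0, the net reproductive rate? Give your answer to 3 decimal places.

lx·mx by age: 0, 3.3, 1.584, 0.336, 0.27, 0.044, 0.014, 0
R0 = Σ lx·mx = 5.548 → 5.548

5.548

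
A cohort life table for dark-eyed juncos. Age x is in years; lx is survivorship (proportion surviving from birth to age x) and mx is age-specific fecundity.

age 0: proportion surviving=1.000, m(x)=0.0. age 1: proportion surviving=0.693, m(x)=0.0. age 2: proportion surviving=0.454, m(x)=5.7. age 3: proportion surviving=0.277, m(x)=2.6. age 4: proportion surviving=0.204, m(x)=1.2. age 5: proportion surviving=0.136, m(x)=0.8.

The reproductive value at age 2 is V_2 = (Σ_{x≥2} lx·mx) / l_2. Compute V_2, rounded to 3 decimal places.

8.065

lx·mx for x ≥ 2: 2.5878, 0.7202, 0.2448, 0.1088 → sum = 3.6616
V_2 = 3.6616 / l_2 = 3.6616 / 0.454 = 8.065198… → 8.065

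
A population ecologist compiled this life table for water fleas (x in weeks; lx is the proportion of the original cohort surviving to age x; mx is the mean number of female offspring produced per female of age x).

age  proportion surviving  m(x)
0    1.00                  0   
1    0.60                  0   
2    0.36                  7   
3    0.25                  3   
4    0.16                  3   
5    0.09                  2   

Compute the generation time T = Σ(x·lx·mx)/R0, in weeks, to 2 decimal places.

lx·mx: 0, 0, 2.52, 0.75, 0.48, 0.18 → R0 = 3.93
x·lx·mx: 0, 0, 5.04, 2.25, 1.92, 0.9 → Σ = 10.11
T = 10.11 / 3.93 = 2.572519… → 2.57

2.57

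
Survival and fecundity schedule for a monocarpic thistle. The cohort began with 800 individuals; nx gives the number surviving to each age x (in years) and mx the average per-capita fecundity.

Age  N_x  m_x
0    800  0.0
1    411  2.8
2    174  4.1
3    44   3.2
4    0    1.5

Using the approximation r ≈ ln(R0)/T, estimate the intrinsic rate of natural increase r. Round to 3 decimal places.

0.614

lx = nx/n0 = nx/800: 1, 0.51375, 0.2175, 0.055, 0
R0 = Σ lx·mx = 0 + 1.4385… + 0.89175 + 0.176 + 0 = 2.50625
Σ x·lx·mx = 3.75; T = 3.75/2.50625 = 1.49626…
r ≈ ln(R0)/T = ln(2.50625)/1.49626… = 0.61406… → 0.614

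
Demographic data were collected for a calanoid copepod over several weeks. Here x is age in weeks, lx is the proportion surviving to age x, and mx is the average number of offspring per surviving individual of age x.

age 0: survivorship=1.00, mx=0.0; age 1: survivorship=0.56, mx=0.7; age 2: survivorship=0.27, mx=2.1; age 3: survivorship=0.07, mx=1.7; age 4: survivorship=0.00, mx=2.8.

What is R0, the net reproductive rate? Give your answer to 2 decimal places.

lx·mx by age: 0, 0.392, 0.567, 0.119, 0
R0 = Σ lx·mx = 1.078 → 1.08

1.08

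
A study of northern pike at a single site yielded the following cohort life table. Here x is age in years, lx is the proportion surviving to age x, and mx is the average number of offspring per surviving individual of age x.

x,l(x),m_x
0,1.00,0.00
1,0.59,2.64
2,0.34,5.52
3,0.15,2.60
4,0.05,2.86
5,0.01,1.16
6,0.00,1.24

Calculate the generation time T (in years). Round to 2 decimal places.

lx·mx: 0, 1.5576, 1.8768, 0.39, 0.143, 0.0116, 0 → R0 = 3.979
x·lx·mx: 0, 1.5576, 3.7536, 1.17, 0.572, 0.058, 0 → Σ = 7.1112
T = 7.1112 / 3.979 = 1.787183… → 1.79

1.79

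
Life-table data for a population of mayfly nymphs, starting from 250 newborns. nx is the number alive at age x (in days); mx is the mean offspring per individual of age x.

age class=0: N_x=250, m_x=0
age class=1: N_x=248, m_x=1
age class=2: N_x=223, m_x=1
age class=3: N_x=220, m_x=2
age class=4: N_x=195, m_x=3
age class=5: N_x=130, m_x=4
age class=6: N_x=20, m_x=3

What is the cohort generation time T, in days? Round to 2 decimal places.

lx = nx/n0 = nx/250: 1, 0.992, 0.892, 0.88, 0.78, 0.52, 0.08
lx·mx: 0, 0.992, 0.892, 1.76, 2.34, 2.08, 0.24 → R0 = 8.304
x·lx·mx: 0, 0.992, 1.784, 5.28, 9.36, 10.4, 1.44 → Σ = 29.256
T = 29.256 / 8.304 = 3.523121… → 3.52

3.52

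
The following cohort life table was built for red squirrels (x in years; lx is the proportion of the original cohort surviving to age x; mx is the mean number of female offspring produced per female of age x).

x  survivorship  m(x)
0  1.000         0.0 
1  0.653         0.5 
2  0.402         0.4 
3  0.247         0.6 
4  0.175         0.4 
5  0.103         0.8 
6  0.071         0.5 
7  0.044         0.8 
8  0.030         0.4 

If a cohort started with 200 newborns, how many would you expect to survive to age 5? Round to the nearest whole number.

21

Expected survivors = N0 · l_5 = 200 × 0.103 = 20.6 → 21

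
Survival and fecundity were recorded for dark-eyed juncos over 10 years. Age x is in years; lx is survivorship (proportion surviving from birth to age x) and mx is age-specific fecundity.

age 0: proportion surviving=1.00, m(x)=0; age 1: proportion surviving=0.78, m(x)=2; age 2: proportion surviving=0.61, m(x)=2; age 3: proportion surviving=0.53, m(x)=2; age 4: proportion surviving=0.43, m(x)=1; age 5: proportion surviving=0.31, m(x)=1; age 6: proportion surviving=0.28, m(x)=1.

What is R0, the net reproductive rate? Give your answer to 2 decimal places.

4.86

lx·mx by age: 0, 1.56, 1.22, 1.06, 0.43, 0.31, 0.28
R0 = Σ lx·mx = 4.86 → 4.86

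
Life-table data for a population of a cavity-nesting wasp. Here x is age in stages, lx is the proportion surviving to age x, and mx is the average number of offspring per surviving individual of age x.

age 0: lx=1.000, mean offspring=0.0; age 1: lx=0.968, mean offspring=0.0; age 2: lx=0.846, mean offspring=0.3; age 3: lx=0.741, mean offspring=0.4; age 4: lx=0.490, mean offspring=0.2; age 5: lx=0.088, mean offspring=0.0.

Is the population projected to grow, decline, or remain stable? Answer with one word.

R0 = Σ lx·mx = 0 + 0 + 0.2538 + 0.2964 + 0.098 + 0 = 0.6482
R0 < 1, so the population is declining.

declining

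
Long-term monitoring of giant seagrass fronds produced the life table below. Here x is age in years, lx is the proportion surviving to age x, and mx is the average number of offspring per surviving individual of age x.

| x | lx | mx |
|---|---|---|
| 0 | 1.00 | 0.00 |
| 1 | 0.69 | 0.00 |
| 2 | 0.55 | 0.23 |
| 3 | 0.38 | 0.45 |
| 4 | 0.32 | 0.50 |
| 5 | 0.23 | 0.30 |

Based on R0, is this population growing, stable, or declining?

R0 = Σ lx·mx = 0 + 0 + 0.1265 + 0.171 + 0.16 + 0.069 = 0.5265
R0 < 1, so the population is declining.

declining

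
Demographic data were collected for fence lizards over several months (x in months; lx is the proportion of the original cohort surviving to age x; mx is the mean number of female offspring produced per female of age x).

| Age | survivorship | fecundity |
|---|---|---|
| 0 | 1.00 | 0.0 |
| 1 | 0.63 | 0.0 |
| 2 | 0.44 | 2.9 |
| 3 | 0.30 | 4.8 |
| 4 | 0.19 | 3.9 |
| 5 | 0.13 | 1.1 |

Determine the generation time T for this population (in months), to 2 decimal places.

2.93

lx·mx: 0, 0, 1.276, 1.44, 0.741, 0.143 → R0 = 3.6
x·lx·mx: 0, 0, 2.552, 4.32, 2.964, 0.715 → Σ = 10.551
T = 10.551 / 3.6 = 2.930833… → 2.93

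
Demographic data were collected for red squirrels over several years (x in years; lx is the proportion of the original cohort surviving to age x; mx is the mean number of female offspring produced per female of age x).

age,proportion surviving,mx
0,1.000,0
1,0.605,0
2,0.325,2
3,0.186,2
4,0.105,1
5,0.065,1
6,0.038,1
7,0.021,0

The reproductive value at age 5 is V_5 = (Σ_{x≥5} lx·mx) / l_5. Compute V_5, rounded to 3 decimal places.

lx·mx for x ≥ 5: 0.065, 0.038, 0 → sum = 0.103
V_5 = 0.103 / l_5 = 0.103 / 0.065 = 1.584615… → 1.585

1.585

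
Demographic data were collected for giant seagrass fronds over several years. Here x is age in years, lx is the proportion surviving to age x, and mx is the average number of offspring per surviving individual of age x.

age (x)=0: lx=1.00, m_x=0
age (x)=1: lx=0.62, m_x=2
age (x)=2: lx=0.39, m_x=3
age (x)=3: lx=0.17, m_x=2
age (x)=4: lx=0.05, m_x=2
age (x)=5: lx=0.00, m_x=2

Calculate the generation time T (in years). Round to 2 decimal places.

1.75

lx·mx: 0, 1.24, 1.17, 0.34, 0.1, 0 → R0 = 2.85
x·lx·mx: 0, 1.24, 2.34, 1.02, 0.4, 0 → Σ = 5
T = 5 / 2.85 = 1.754386… → 1.75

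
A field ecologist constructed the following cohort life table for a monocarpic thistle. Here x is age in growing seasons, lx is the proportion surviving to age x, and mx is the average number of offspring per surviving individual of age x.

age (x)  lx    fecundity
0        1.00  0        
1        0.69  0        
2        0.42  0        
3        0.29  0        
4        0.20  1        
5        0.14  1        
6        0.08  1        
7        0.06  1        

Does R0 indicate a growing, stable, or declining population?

declining

R0 = Σ lx·mx = 0 + 0 + 0 + 0 + 0.2 + 0.14 + 0.08 + 0.06 = 0.48
R0 < 1, so the population is declining.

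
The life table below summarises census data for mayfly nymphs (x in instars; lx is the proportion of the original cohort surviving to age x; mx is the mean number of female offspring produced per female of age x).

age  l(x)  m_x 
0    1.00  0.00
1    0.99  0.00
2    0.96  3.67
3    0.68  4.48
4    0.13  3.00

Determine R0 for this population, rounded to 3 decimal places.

6.960

lx·mx by age: 0, 0, 3.5232, 3.0464, 0.39
R0 = Σ lx·mx = 6.9596 → 6.960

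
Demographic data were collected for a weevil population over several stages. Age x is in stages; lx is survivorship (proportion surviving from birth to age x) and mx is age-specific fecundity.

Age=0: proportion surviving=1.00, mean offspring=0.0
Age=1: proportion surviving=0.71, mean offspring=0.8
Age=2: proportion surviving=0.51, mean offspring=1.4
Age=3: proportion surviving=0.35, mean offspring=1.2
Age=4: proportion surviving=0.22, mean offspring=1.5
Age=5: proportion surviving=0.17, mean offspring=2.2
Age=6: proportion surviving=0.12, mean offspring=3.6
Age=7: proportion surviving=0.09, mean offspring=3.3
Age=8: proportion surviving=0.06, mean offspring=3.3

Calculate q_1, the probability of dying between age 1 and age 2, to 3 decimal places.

q_1 = (l_1 − l_2) / l_1 = (0.71 − 0.51) / 0.71
     = 0.2 / 0.71 = 0.28169… → 0.282

0.282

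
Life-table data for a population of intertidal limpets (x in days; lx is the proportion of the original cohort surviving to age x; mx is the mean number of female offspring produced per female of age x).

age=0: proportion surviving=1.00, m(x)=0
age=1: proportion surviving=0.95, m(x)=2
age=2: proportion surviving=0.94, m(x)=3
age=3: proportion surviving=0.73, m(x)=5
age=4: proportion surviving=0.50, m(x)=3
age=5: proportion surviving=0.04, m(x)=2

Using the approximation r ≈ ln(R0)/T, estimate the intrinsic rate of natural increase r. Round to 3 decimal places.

R0 = Σ lx·mx = 0 + 1.9 + 2.82 + 3.65 + 1.5 + 0.08 = 9.95
Σ x·lx·mx = 24.89; T = 24.89/9.95 = 2.50151…
r ≈ ln(R0)/T = ln(9.95)/2.50151… = 0.91848… → 0.918

0.918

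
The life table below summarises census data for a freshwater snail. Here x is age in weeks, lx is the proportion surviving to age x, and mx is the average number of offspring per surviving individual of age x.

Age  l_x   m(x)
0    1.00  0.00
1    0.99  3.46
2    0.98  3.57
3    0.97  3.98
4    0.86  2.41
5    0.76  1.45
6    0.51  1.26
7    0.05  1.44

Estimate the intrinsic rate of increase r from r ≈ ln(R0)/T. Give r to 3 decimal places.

R0 = Σ lx·mx = 0 + 3.4254 + 3.4986 + 3.8606 + 2.0726 + 1.102 + 0.6426 + 0.072 = 14.6738
Σ x·lx·mx = 40.1644; T = 40.1644/14.6738 = 2.73715…
r ≈ ln(R0)/T = ln(14.6738)/2.73715… = 0.98134… → 0.981

0.981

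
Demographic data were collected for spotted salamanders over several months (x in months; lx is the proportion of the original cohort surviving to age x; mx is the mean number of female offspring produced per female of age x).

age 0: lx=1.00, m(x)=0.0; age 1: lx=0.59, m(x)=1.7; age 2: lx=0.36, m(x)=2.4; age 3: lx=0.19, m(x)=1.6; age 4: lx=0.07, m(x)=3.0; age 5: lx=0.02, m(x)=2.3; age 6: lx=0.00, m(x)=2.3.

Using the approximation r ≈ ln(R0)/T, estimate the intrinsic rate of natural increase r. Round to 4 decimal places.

R0 = Σ lx·mx = 0 + 1.003 + 0.864 + 0.304 + 0.21 + 0.046 + 0 = 2.427
Σ x·lx·mx = 4.713; T = 4.713/2.427 = 1.9419…
r ≈ ln(R0)/T = ln(2.427)/1.9419… = 0.456591… → 0.4566

0.4566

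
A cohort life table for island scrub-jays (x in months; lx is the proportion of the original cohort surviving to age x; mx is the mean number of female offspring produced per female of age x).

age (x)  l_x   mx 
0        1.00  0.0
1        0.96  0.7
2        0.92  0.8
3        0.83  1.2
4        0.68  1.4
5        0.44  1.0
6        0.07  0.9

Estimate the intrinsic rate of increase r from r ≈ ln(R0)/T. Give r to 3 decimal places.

R0 = Σ lx·mx = 0 + 0.672 + 0.736 + 0.996 + 0.952 + 0.44 + 0.063 = 3.859
Σ x·lx·mx = 11.518; T = 11.518/3.859 = 2.98471…
r ≈ ln(R0)/T = ln(3.859)/2.98471… = 0.45244… → 0.452

0.452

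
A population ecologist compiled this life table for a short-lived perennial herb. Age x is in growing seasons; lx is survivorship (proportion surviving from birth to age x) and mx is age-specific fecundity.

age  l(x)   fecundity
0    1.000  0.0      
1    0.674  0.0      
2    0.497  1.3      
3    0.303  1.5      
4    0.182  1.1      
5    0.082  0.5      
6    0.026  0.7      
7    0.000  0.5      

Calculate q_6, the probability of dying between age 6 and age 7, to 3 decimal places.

q_6 = (l_6 − l_7) / l_6 = (0.026 − 0) / 0.026
     = 0.026 / 0.026 = 1 → 1.000

1.000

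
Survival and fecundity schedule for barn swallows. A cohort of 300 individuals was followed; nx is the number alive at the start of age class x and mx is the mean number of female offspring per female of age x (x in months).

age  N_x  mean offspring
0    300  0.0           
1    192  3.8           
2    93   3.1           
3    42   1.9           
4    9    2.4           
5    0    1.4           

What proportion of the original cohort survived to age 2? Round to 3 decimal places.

l_2 = n_2/n_0 = 93/300 = 0.31 → 0.310

0.310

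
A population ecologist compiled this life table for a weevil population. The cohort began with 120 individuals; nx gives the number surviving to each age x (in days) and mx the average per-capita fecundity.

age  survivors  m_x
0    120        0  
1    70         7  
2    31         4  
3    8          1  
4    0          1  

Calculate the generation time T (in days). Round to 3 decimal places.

1.225

lx = nx/n0 = nx/120: 1, 0.58333…, 0.25833…, 0.06667…, 0
lx·mx: 0, 4.083333…, 1.033333…, 0.066667…, 0 → R0 = 5.183333…
x·lx·mx: 0, 4.083333…, 2.066667…, 0.2…, 0 → Σ = 6.35…
T = 6.35… / 5.183333… = 1.22508… → 1.225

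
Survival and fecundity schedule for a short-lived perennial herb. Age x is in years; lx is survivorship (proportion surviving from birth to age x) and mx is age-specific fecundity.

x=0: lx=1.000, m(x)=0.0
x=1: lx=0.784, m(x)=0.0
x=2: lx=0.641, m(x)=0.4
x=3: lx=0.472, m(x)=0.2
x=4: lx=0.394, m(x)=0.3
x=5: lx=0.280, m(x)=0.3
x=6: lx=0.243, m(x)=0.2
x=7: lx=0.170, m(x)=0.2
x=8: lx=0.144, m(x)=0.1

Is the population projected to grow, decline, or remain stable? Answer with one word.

declining

R0 = Σ lx·mx = 0 + 0 + 0.2564 + 0.0944 + 0.1182 + 0.084 + 0.0486 + 0.034 + 0.0144 = 0.65
R0 < 1, so the population is declining.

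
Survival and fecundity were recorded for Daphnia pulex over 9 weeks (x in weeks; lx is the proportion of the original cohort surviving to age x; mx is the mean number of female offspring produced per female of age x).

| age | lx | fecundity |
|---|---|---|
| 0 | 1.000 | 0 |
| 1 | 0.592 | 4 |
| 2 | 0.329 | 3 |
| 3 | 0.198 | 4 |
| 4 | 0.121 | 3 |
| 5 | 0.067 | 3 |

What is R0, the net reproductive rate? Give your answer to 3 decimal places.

4.711

lx·mx by age: 0, 2.368, 0.987, 0.792, 0.363, 0.201
R0 = Σ lx·mx = 4.711 → 4.711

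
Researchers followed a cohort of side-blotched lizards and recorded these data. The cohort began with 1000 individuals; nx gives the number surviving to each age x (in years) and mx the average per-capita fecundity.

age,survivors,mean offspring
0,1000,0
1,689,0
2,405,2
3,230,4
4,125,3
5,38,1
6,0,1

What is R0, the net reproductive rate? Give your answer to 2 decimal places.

lx = nx/n0 = nx/1000: 1, 0.689, 0.405, 0.23, 0.125, 0.038, 0
lx·mx by age: 0, 0, 0.81, 0.92, 0.375, 0.038, 0
R0 = Σ lx·mx = 2.143 → 2.14

2.14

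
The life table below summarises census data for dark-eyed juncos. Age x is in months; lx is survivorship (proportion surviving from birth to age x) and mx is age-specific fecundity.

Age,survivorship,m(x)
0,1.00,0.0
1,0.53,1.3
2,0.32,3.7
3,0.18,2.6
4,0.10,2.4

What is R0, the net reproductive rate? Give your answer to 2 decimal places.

2.58

lx·mx by age: 0, 0.689, 1.184, 0.468, 0.24
R0 = Σ lx·mx = 2.581 → 2.58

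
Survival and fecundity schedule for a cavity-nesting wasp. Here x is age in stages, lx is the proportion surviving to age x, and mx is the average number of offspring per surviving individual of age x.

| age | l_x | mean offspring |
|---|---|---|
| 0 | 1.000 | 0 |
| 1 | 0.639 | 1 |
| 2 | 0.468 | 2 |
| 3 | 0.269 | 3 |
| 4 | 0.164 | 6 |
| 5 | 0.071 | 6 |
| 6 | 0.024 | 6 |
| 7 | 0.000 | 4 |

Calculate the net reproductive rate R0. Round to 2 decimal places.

3.94

lx·mx by age: 0, 0.639, 0.936, 0.807, 0.984, 0.426, 0.144, 0
R0 = Σ lx·mx = 3.936 → 3.94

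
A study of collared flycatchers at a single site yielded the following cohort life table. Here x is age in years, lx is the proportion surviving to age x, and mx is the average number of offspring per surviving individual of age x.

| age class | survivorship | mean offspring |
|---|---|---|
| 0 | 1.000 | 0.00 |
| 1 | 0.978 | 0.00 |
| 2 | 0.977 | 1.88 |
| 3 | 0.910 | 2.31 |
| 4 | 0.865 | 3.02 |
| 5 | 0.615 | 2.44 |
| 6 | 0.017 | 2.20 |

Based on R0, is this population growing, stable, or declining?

growing

R0 = Σ lx·mx = 0 + 0 + 1.83676 + 2.1021 + 2.6123 + 1.5006 + 0.0374 = 8.08916
R0 > 1, so the population is growing.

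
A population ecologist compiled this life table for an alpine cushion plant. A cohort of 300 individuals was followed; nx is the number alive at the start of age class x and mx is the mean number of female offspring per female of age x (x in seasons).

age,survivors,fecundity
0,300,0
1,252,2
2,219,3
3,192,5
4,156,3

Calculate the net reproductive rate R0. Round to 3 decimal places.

8.630

lx = nx/n0 = nx/300: 1, 0.84, 0.73, 0.64, 0.52
lx·mx by age: 0, 1.68, 2.19, 3.2, 1.56
R0 = Σ lx·mx = 8.63 → 8.630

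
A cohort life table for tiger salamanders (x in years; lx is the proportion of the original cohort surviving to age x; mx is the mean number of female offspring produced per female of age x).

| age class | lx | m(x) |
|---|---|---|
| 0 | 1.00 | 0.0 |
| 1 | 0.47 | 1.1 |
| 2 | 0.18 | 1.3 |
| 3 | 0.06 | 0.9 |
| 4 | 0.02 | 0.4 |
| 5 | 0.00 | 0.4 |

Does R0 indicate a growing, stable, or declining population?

declining

R0 = Σ lx·mx = 0 + 0.517 + 0.234 + 0.054 + 0.008 + 0 = 0.813
R0 < 1, so the population is declining.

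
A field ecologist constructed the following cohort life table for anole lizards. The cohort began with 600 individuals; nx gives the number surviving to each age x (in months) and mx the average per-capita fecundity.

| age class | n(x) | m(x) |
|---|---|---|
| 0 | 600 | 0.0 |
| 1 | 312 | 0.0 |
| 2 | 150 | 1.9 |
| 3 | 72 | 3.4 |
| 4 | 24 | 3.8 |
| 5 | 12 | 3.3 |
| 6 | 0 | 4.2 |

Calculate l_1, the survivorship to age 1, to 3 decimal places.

0.520

l_1 = n_1/n_0 = 312/600 = 0.52 → 0.520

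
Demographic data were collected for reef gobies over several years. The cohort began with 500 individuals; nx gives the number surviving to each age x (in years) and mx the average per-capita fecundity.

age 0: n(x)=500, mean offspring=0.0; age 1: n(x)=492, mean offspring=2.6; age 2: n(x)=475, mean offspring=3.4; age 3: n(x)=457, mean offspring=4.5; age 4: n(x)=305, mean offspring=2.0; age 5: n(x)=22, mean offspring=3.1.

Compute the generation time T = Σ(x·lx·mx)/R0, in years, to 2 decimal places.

lx = nx/n0 = nx/500: 1, 0.984, 0.95, 0.914, 0.61, 0.044
lx·mx: 0, 2.5584, 3.23, 4.113, 1.22, 0.1364 → R0 = 11.2578
x·lx·mx: 0, 2.5584, 6.46, 12.339, 4.88, 0.682 → Σ = 26.9194
T = 26.9194 / 11.2578 = 2.391178… → 2.39

2.39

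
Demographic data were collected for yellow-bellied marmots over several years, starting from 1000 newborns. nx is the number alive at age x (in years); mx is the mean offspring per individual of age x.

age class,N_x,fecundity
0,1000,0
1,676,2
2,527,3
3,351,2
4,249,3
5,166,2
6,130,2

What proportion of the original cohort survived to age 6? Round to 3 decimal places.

l_6 = n_6/n_0 = 130/1000 = 0.13 → 0.130

0.130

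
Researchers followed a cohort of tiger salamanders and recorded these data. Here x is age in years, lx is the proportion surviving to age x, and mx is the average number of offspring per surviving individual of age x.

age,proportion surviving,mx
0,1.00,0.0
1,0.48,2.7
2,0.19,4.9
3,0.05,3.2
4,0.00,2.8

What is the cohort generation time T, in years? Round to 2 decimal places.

1.52

lx·mx: 0, 1.296, 0.931, 0.16, 0 → R0 = 2.387
x·lx·mx: 0, 1.296, 1.862, 0.48, 0 → Σ = 3.638
T = 3.638 / 2.387 = 1.524089… → 1.52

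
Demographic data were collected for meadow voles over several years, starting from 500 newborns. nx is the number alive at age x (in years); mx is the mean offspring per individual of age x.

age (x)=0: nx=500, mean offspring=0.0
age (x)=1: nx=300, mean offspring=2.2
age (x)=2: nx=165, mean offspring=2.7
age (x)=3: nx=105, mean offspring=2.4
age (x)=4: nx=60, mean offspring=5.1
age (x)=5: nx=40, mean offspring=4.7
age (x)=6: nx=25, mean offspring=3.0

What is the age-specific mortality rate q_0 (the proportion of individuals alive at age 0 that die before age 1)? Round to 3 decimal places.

0.400

lx = nx/n0 = nx/500: 1, 0.6, 0.33, 0.21, 0.12, 0.08, 0.05
q_0 = (l_0 − l_1) / l_0 = (1 − 0.6) / 1
     = 0.4 / 1 = 0.4 → 0.400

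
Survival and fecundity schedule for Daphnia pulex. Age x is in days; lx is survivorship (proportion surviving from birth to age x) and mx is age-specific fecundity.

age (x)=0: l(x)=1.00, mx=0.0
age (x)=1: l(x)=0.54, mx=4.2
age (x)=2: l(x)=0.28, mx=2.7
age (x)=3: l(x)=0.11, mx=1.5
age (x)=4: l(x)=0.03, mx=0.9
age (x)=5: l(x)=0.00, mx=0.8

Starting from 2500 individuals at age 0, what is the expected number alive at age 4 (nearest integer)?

75

Expected survivors = N0 · l_4 = 2500 × 0.03 = 75 → 75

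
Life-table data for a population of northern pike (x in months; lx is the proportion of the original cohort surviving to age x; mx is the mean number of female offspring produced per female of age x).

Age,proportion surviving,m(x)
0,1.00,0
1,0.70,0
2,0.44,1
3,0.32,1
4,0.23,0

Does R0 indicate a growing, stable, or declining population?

R0 = Σ lx·mx = 0 + 0 + 0.44 + 0.32 + 0 = 0.76
R0 < 1, so the population is declining.

declining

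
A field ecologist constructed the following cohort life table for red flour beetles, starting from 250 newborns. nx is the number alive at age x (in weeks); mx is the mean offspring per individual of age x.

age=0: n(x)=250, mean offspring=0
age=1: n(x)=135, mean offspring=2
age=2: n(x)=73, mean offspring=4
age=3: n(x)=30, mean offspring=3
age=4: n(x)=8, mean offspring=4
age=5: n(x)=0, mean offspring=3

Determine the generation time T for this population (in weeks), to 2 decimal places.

lx = nx/n0 = nx/250: 1, 0.54, 0.292, 0.12, 0.032, 0
lx·mx: 0, 1.08, 1.168, 0.36, 0.128, 0 → R0 = 2.736
x·lx·mx: 0, 1.08, 2.336, 1.08, 0.512, 0 → Σ = 5.008
T = 5.008 / 2.736 = 1.830409… → 1.83

1.83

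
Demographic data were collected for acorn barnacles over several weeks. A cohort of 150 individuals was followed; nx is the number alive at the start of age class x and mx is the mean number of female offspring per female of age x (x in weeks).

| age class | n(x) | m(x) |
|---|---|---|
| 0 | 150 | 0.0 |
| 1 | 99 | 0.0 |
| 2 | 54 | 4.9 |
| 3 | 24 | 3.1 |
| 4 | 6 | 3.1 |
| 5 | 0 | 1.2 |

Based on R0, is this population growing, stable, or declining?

lx = nx/n0 = nx/150: 1, 0.66, 0.36, 0.16, 0.04, 0
R0 = Σ lx·mx = 0 + 0 + 1.764 + 0.496 + 0.124 + 0 = 2.384
R0 > 1, so the population is growing.

growing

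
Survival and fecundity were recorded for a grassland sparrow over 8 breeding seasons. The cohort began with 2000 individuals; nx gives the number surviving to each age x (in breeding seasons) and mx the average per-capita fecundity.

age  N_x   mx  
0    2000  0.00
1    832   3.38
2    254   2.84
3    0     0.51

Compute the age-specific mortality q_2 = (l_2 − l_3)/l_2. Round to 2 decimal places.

1.00

lx = nx/n0 = nx/2000: 1, 0.416, 0.127, 0
q_2 = (l_2 − l_3) / l_2 = (0.127 − 0) / 0.127
     = 0.127 / 0.127 = 1 → 1.00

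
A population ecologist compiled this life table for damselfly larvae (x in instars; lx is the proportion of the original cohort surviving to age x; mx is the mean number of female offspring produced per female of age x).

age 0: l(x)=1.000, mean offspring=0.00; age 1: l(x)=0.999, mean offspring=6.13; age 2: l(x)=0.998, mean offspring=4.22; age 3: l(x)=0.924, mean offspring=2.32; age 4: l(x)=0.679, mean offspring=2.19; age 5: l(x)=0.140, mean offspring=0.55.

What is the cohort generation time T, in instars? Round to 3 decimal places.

1.945

lx·mx: 0, 6.12387, 4.21156, 2.14368, 1.48701, 0.077 → R0 = 14.04312
x·lx·mx: 0, 6.12387, 8.42312, 6.43104, 5.94804, 0.385 → Σ = 27.31107
T = 27.31107 / 14.04312 = 1.944801… → 1.945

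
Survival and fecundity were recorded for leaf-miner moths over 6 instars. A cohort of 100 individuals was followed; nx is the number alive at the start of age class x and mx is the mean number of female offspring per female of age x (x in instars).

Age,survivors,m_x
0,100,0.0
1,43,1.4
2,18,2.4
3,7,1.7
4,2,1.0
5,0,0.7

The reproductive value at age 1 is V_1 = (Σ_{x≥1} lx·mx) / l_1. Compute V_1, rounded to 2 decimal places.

2.73

lx = nx/n0 = nx/100: 1, 0.43, 0.18, 0.07, 0.02, 0
lx·mx for x ≥ 1: 0.602, 0.432, 0.119, 0.02, 0 → sum = 1.173
V_1 = 1.173 / l_1 = 1.173 / 0.43 = 2.727907… → 2.73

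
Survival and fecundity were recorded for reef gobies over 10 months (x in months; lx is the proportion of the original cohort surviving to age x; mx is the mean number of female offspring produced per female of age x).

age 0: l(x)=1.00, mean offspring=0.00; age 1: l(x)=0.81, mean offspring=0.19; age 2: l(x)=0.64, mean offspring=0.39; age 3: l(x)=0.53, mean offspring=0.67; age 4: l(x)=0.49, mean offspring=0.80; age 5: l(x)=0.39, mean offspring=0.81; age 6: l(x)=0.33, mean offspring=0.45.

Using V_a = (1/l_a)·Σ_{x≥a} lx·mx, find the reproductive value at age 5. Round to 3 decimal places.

lx·mx for x ≥ 5: 0.3159, 0.1485 → sum = 0.4644
V_5 = 0.4644 / l_5 = 0.4644 / 0.39 = 1.190769… → 1.191

1.191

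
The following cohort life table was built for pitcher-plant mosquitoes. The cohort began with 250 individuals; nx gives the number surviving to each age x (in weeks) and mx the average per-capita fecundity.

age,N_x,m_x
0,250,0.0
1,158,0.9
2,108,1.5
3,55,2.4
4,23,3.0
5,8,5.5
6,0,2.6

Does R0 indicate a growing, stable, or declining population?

lx = nx/n0 = nx/250: 1, 0.632, 0.432, 0.22, 0.092, 0.032, 0
R0 = Σ lx·mx = 0 + 0.5688 + 0.648 + 0.528 + 0.276 + 0.176 + 0 = 2.1968
R0 > 1, so the population is growing.

growing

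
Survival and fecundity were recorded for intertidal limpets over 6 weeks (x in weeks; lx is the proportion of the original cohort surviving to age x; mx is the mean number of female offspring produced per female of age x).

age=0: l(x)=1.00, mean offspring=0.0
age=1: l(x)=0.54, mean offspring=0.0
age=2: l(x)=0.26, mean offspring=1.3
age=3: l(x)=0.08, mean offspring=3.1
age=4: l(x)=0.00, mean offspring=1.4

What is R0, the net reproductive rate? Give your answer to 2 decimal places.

0.59

lx·mx by age: 0, 0, 0.338, 0.248, 0
R0 = Σ lx·mx = 0.586 → 0.59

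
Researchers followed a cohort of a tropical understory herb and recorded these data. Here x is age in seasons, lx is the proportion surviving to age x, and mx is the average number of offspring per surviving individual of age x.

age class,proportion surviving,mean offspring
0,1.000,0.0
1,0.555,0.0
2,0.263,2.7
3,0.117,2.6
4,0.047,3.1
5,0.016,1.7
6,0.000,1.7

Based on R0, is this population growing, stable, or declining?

growing

R0 = Σ lx·mx = 0 + 0 + 0.7101 + 0.3042 + 0.1457 + 0.0272 + 0 = 1.1872
R0 > 1, so the population is growing.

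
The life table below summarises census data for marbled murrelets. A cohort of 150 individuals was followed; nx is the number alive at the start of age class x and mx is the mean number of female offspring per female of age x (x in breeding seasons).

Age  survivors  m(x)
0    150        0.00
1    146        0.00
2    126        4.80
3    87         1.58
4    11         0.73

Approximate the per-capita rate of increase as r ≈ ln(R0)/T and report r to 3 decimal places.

lx = nx/n0 = nx/150: 1, 0.97333…, 0.84, 0.58, 0.07333…
R0 = Σ lx·mx = 0 + 0 + 4.032 + 0.9164 + 0.05353… = 5.001933…
Σ x·lx·mx = 11.027333…; T = 11.027333…/5.001933… = 2.20461…
r ≈ ln(R0)/T = ln(5.001933…)/2.20461… = 0.73021… → 0.730

0.730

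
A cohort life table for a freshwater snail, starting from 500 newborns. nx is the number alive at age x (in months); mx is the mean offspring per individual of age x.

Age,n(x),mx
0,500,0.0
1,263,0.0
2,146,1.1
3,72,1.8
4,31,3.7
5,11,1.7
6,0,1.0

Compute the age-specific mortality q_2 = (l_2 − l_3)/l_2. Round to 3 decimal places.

0.507

lx = nx/n0 = nx/500: 1, 0.526, 0.292, 0.144, 0.062, 0.022, 0
q_2 = (l_2 − l_3) / l_2 = (0.292 − 0.144) / 0.292
     = 0.148 / 0.292 = 0.506849… → 0.507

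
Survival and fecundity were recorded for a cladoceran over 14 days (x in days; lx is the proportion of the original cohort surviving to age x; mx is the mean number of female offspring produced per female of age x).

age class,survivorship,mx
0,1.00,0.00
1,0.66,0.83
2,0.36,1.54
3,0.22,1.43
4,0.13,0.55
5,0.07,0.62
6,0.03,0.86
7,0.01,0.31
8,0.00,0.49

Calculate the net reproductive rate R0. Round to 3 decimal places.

lx·mx by age: 0, 0.5478, 0.5544, 0.3146, 0.0715, 0.0434, 0.0258, 0.0031, 0
R0 = Σ lx·mx = 1.5606 → 1.561

1.561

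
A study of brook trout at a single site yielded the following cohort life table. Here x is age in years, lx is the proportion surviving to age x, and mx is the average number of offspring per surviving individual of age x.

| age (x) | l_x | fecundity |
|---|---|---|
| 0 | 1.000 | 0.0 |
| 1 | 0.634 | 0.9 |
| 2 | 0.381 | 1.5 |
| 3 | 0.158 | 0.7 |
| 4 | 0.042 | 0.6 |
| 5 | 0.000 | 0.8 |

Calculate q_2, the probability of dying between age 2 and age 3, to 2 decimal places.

0.59

q_2 = (l_2 − l_3) / l_2 = (0.381 − 0.158) / 0.381
     = 0.223 / 0.381 = 0.585302… → 0.59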